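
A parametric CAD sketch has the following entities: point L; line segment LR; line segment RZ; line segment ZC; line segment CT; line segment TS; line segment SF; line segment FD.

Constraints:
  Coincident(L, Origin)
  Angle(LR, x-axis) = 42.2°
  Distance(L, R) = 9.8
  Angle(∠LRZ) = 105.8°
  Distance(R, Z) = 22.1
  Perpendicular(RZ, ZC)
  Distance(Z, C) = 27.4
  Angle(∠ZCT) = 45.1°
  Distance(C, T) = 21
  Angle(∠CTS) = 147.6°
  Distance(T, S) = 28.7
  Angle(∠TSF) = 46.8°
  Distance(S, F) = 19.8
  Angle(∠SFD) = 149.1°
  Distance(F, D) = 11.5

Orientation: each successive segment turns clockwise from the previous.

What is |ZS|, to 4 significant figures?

26.20

L is at the origin; LR runs at 42.2° with length 9.8, so R = (7.260, 6.583). ∠LRZ = 105.8° gives RZ at -32.00° from the x-axis; with |RZ| = 22.1, Z = (26.00, -5.128). RZ ⟂ ZC, so ZC runs at -122.0°; with |ZC| = 27.4, C = (11.48, -28.36). ∠ZCT = 45.1° gives CT at 103.1° from the x-axis; with |CT| = 21.0, T = (6.722, -7.911). ∠CTS = 147.6° gives TS at 70.70° from the x-axis; with |TS| = 28.7, S = (16.21, 19.18). Then |ZS| = |S − Z| = 26.20.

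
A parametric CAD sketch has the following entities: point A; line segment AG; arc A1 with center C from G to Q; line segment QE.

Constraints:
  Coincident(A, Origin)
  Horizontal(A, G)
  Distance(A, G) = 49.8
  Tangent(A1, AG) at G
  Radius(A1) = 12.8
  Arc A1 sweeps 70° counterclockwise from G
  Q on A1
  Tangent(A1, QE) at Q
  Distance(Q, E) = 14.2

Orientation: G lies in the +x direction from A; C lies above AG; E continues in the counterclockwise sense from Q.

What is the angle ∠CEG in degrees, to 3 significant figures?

24.2°

A is at the origin; AG is horizontal with |AG| = 49.8 and G on the +x side, so G = (49.8, 0.00). Tangency of A1 to AG means the radius CG is perpendicular to AG, so C = G + (0, 12.8) = (49.8, 12.8). On A1, G sits at bearing -90° from C; a 70° counterclockwise sweep puts Q at bearing -20°, so Q = C + 12.8·(cos -20°, sin -20°) = (61.8, 8.42). Tangency of A1 to QE means the radius CQ is perpendicular to QE, so QE runs along (−sin -20°, cos -20°); with |QE| = 14.2, E = (66.7, 21.8). Then cos ∠CEG = EC·EG / (|EC||EG|), giving 24.2°.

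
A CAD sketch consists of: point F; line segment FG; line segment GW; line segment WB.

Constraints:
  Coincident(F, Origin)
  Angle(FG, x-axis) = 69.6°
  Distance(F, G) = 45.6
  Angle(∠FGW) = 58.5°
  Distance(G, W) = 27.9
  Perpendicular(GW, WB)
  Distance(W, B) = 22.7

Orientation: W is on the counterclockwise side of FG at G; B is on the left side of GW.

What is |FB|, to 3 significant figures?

16.7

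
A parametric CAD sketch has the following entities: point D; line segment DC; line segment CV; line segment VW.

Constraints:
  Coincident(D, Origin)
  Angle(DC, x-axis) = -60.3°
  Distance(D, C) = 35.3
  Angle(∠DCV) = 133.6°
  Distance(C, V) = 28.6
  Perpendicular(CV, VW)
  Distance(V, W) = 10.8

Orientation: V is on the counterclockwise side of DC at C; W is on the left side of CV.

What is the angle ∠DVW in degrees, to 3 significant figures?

64.2°

∠DCV = 133.6°, so CV runs at -60.3° + (180° − 133.6°) = -13.9° from the x-axis; with |CV| = 28.6, V = C + 28.6·(cos -13.9°, sin -13.9°) = (45.3, -37.5). CV is perpendicular to VW; with |VW| = 10.8 on the left of CV, W = V + 10.8·(0.240, 0.971) = (47.8, -27.0). Then cos ∠DVW = VD·VW / (|VD||VW|), giving 64.2°.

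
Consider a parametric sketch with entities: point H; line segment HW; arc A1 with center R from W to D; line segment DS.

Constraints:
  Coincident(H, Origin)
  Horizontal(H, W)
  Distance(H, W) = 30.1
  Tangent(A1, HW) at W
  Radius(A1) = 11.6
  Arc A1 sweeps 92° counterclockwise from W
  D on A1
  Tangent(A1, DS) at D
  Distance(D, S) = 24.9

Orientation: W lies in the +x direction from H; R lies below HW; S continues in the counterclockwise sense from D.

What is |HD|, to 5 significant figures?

22.060

H is at the origin; HW is horizontal with |HW| = 30.1 and W on the +x side, so W = (30.100, 0.0000). The tangent condition forces RW to be normal to HW, so R = W + (0, -11.6) = (30.100, -11.600). On A1, W sits at bearing 90° from R; a 92° counterclockwise sweep puts D at bearing 182°, so D = R + 11.6·(cos 182°, sin 182°) = (18.507, -12.005). Then |HD| = |D − H| = 22.060.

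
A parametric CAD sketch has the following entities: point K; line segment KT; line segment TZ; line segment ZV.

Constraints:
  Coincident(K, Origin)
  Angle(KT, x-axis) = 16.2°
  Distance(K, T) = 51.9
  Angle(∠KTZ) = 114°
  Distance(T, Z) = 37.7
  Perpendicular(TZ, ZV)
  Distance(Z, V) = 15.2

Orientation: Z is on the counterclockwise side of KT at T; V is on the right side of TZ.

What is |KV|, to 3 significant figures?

85.9

K is at the origin; KT runs at 16.2° with length 51.9, so T = 51.9·(cos 16.2°, sin 16.2°) = (49.8, 14.5). ∠KTZ = 114.0°, so TZ runs at 16.2° + (180° − 114.0°) = 82.2° from the x-axis; with |TZ| = 37.7, Z = T + 37.7·(cos 82.2°, sin 82.2°) = (55.0, 51.8). TZ is perpendicular to ZV; with |ZV| = 15.2 on the right of TZ, V = Z + 15.2·(0.991, -0.136) = (70.0, 49.8). Then |KV| = |V − K| = 85.9.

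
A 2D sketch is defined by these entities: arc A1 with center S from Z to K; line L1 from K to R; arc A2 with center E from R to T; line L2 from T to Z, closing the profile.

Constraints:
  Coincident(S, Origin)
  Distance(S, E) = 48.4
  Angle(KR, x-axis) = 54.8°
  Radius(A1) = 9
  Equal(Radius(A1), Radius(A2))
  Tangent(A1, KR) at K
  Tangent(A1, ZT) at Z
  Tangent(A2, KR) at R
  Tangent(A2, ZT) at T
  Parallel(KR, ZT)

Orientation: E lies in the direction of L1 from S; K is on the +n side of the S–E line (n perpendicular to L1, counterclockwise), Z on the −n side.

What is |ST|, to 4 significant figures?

49.23

The slot axis is L1's direction at 54.8°, so u = (cos 54.8°, sin 54.8°) = (0.5764, 0.8171) and n = (−sin 54.8°, cos 54.8°) = (-0.8171, 0.5764). S is at the origin and E lies 48.4 along u from S, so E = 48.4·u = (27.90, 39.55). Tangency of A1 to both parallel lines with radius 9.0 puts K and Z at S ± 9.0·n: K = (-7.354, 5.188), Z = (7.354, -5.188). Equal radii place R and T the same way about E: R = E + 9.0·n = (20.55, 44.74), T = E − 9.0·n = (35.25, 34.36). Then |ST| = |T − S| = 49.23.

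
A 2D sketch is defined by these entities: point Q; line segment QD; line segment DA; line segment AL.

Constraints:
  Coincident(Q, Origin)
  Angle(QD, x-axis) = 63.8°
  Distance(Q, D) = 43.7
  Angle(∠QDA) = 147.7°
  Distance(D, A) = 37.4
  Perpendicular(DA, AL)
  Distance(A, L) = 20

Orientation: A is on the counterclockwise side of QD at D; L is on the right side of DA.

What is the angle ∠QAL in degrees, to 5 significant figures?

107.44°

Q is at the origin; QD runs at 63.8° with length 43.7, so D = 43.7·(cos 63.8°, sin 63.8°) = (19.294, 39.210). ∠QDA = 147.7°, so DA runs at 63.8° + (180° − 147.7°) = 96.100° from the x-axis; with |DA| = 37.4, A = D + 37.4·(cos 96.100°, sin 96.100°) = (15.320, 76.398). The perpendicularity gives AL at right angles to DA; with |AL| = 20.0 on the right of DA, L = A + 20.0·(0.99434, 0.10626) = (35.206, 78.524). Then cos ∠QAL = AQ·AL / (|AQ||AL|), giving 107.44°.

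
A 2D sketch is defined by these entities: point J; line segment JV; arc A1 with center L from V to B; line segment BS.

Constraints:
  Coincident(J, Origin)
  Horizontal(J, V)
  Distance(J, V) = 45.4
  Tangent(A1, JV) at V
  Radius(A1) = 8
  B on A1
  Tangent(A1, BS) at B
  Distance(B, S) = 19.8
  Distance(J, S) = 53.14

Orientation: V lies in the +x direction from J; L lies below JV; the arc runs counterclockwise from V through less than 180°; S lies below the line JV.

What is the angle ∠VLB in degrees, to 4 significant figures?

109.1°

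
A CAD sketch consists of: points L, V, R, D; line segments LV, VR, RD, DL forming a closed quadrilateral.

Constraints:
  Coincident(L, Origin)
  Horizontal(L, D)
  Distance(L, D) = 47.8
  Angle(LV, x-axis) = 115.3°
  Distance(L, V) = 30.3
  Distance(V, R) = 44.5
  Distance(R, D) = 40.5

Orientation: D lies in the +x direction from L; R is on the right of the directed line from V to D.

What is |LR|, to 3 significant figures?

14.4

L is at the origin; LD is horizontal with |LD| = 47.8 and D in +x, so D = (47.8, 0). LV runs at 115.3° with |LV| = 30.3, so V = (-12.9, 27.4). R is determined by |VR| = 44.5 and |RD| = 40.5 together: it lies at the intersection of circle(V, 44.5) and circle(D, 40.5). With |VD| = 66.6, the foot of the radical line on VD is 35.9 from V and the perpendicular offset is √(44.5² − 35.9²) = 26.3. Taking the right-of-VD solution: R = (8.93, -11.4).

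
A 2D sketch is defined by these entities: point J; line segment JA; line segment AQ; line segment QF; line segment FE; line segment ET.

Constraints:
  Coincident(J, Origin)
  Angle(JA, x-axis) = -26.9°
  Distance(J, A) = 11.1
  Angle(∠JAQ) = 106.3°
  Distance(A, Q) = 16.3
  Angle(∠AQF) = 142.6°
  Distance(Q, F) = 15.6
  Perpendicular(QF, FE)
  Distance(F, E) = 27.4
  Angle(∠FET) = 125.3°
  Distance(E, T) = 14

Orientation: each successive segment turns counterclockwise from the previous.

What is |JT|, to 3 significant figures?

20.1

J is at the origin; JA runs at -26.9° with length 11.1, so A = (9.90, -5.02). ∠JAQ = 106.3° gives AQ at 46.8° from the x-axis; with |AQ| = 16.3, Q = (21.1, 6.86). ∠AQF = 142.6° gives QF at 84.2° from the x-axis; with |QF| = 15.6, F = (22.6, 22.4). The perpendicularity gives FE at right angles to QF, so FE runs at 174°; with |FE| = 27.4, E = (-4.63, 25.1). ∠FET = 125.3° gives ET at -131° from the x-axis; with |ET| = 14.0, T = (-13.8, 14.6). Then |JT| = |T − J| = 20.1.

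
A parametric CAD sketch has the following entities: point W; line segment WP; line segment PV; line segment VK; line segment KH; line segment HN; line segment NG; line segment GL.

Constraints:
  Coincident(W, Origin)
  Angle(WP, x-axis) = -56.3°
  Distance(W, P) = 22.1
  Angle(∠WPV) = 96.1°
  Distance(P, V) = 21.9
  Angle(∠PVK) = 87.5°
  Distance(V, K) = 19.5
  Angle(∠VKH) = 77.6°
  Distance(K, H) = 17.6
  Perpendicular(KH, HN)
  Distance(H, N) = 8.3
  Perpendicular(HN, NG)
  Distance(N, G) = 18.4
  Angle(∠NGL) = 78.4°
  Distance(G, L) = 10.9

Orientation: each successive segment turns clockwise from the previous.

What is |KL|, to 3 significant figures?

2.75

HN ⟂ NG, so NG runs at -155°; with |NG| = 18.4, G = (-13.6, -24.8). ∠NGL = 78.4° gives GL at 103° from the x-axis; with |GL| = 10.9, L = (-16.1, -14.2). Then |KL| = |L − K| = 2.75.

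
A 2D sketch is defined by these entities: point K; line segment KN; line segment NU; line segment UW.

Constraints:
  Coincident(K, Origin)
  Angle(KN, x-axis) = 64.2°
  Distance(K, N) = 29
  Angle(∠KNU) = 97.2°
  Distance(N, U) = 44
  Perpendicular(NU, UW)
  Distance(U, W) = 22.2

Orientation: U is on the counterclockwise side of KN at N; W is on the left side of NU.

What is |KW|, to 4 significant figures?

48.09

K is at the origin; KN runs at 64.2° with length 29.0, so N = 29.0·(cos 64.2°, sin 64.2°) = (12.62, 26.11). ∠KNU = 97.2°, so NU runs at 64.2° + (180° − 97.2°) = 147.0° from the x-axis; with |NU| = 44.0, U = N + 44.0·(cos 147.0°, sin 147.0°) = (-24.28, 50.07). NU is perpendicular to UW; with |UW| = 22.2 on the left of NU, W = U + 22.2·(-0.5446, -0.8387) = (-36.37, 31.45). Then |KW| = |W − K| = 48.09.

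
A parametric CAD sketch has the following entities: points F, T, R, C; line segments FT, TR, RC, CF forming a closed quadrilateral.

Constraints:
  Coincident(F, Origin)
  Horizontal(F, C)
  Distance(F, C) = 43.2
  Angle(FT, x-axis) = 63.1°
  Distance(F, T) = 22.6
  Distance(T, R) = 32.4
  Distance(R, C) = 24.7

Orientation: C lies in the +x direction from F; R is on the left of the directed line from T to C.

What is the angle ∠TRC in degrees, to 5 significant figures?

84.036°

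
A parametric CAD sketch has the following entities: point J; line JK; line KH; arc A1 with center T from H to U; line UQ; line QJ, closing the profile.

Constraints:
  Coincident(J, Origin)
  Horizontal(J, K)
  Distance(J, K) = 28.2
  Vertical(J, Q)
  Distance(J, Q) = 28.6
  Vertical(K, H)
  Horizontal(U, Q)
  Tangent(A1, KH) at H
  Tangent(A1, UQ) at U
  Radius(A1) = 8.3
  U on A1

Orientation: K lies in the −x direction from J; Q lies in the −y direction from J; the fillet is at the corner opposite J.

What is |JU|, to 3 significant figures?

34.8

J is at the origin; JK is horizontal with |JK| = 28.2 and K on the −x side, so K = (-28.2, 0.00). JQ is vertical with |JQ| = 28.6 and Q on the −y side, so Q = (0.00, -28.6). The virtual corner opposite J is at (-28.2, -28.6). A1 meets KH tangentially, so TH is at right angles to KH and the tangent condition forces TU to be normal to UQ, with radius 8.3, so the center T sits 8.3 in from both sides at T = (-19.9, -20.3). That places the tangent points at H = (-28.2, -20.3) on KH and U = (-19.9, -28.6) on UQ. Then |JU| = |U − J| = 34.8.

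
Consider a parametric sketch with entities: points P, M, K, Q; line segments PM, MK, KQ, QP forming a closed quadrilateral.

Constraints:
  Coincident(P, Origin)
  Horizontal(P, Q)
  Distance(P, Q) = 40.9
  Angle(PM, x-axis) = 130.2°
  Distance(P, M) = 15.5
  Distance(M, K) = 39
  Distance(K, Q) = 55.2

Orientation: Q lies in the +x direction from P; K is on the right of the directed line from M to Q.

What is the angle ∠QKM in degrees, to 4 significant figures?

64.75°

Checks: |MK| = 39.00 ✓; |KQ| = 55.20 ✓.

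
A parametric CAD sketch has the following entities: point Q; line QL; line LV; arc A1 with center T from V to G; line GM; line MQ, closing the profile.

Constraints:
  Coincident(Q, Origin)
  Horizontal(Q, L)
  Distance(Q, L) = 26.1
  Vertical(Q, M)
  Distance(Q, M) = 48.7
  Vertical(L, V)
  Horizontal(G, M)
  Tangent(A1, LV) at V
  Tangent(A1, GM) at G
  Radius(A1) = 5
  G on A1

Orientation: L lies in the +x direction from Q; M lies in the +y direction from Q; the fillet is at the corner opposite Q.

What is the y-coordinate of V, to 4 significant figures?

43.70

The virtual corner opposite Q is at (26.10, 48.70). Tangency of A1 to LV means the radius TV is perpendicular to LV and since A1 is tangent to GM there, TG ⟂ GM, with radius 5.0, so the center T sits 5.0 in from both sides at T = (21.10, 43.70). That places the tangent points at V = (26.10, 43.70) on LV and G = (21.10, 48.70) on GM. So V.y = 43.70.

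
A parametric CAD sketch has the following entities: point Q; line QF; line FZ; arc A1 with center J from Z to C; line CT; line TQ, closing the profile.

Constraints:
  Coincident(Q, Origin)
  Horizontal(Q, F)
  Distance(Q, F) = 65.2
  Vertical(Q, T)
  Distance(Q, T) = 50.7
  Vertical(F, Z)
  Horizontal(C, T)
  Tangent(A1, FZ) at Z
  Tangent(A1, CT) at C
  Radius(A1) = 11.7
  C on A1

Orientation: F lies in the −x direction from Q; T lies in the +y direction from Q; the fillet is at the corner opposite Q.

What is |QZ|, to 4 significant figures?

75.97

Q is at the origin; Q and F share the same y with |QF| = 65.2 and F on the −x side, so F = (-65.20, 0.000). QT is vertical with |QT| = 50.7 and T on the +y side, so T = (0.000, 50.70). The virtual corner opposite Q is at (-65.20, 50.70). The tangent condition forces JZ to be normal to FZ and A1 meets CT tangentially, so JC is at right angles to CT, with radius 11.7, so the center J sits 11.7 in from both sides at J = (-53.50, 39.00). That places the tangent points at Z = (-65.20, 39.00) on FZ and C = (-53.50, 50.70) on CT. Then |QZ| = |Z − Q| = 75.97.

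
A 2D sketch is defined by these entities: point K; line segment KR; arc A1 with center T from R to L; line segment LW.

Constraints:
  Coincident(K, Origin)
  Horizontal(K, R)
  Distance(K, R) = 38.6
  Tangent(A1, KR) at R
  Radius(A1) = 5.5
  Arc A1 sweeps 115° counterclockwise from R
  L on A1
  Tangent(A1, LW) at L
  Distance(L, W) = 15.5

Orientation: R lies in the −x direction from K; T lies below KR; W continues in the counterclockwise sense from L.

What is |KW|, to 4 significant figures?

43.01

K is at the origin; K and R share the same y with |KR| = 38.6 and R on the −x side, so R = (-38.60, 0.000). The tangent condition forces TR to be normal to KR, so T = R + (0, -5.5) = (-38.60, -5.500). On A1, R sits at bearing 90° from T; a 115° counterclockwise sweep puts L at bearing 205°, so L = T + 5.5·(cos 205°, sin 205°) = (-43.58, -7.824). Since A1 is tangent to LW there, TL ⟂ LW, so LW runs along (−sin 205°, cos 205°); with |LW| = 15.5, W = (-37.03, -21.87). Then |KW| = |W − K| = 43.01.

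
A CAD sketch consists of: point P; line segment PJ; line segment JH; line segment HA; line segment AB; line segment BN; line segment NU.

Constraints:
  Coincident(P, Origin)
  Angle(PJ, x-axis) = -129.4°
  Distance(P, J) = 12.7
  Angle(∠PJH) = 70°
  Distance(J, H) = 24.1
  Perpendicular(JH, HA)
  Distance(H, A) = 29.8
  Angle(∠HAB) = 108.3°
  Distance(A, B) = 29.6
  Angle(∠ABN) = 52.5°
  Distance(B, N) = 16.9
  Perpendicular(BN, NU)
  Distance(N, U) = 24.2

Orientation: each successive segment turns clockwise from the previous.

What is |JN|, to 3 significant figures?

23.2

∠HAB = 108.3° gives AB at -41.1° from the x-axis; with |AB| = 29.6, B = (27.6, 6.64). ∠ABN = 52.5° gives BN at -169° from the x-axis; with |BN| = 16.9, N = (11.1, 3.30). Then |JN| = |N − J| = 23.2.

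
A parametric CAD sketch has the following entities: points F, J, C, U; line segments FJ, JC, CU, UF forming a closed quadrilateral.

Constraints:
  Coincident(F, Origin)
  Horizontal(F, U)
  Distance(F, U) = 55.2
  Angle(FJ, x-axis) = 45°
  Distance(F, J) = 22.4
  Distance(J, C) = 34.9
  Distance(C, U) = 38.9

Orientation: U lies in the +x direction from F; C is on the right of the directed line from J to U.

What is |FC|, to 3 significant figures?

28.2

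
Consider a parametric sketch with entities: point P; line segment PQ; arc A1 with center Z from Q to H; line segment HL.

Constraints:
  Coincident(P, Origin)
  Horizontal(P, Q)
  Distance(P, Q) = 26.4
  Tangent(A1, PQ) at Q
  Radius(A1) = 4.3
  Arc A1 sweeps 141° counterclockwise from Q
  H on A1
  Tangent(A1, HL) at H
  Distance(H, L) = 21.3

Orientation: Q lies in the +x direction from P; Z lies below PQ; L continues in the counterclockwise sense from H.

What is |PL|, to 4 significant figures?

45.42

P is at the origin; PQ is horizontal with |PQ| = 26.4 and Q on the +x side, so Q = (26.40, 0.000). Since A1 is tangent to PQ there, ZQ ⟂ PQ, so Z = Q + (0, -4.3) = (26.40, -4.300). On A1, Q sits at bearing 90° from Z; a 141° counterclockwise sweep puts H at bearing 231°, so H = Z + 4.3·(cos 231°, sin 231°) = (23.69, -7.642). Tangency of A1 to HL means the radius ZH is perpendicular to HL, so HL runs along (−sin 231°, cos 231°); with |HL| = 21.3, L = (40.25, -21.05). Then |PL| = |L − P| = 45.42.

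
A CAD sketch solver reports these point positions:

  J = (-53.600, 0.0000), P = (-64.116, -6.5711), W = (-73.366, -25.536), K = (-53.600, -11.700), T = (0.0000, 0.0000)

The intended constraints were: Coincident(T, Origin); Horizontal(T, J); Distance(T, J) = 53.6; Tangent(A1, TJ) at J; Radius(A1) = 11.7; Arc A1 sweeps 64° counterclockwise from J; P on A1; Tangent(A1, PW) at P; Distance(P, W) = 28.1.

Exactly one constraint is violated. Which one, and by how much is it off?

Distance(P, W) = 28.1 — off by 7.00.

T = (0.00, 0.00) ✓; T.y = 0.00, J.y = 0.00 ✓; |TJ| = 53.60 ✓; ∠(KJ, JT) = 90.00° ✓; |KJ| = 11.70 ✓; bearing(K→P) − bearing(K→J) = 64.00° ✓; |KP| = 11.70 ✓; ∠(KP, PW) = 90.00° ✓; |PW| = 21.10 ✗.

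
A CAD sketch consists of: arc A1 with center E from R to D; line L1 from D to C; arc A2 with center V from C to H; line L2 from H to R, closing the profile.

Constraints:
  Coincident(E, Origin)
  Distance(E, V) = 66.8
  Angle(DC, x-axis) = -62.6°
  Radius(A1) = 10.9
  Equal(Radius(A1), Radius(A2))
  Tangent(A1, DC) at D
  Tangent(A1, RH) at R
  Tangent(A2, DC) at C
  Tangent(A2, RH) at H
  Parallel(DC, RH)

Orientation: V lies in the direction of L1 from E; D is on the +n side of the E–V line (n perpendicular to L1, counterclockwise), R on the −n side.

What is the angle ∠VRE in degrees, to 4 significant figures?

80.73°

E is at the origin and V lies 66.8 along u from E, so V = 66.8·u = (30.74, -59.31). Tangency of A1 to both parallel lines with radius 10.9 puts D and R at E ± 10.9·n: D = (9.677, 5.016), R = (-9.677, -5.016). Then cos ∠VRE = RV·RE / (|RV||RE|), giving 80.73°.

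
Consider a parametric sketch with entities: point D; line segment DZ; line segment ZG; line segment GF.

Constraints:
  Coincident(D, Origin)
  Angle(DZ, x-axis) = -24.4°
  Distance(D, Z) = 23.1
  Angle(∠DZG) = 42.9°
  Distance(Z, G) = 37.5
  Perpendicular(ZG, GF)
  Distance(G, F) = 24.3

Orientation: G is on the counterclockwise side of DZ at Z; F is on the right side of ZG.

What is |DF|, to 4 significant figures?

45.00

D is at the origin; DZ runs at -24.4° with length 23.1, so Z = 23.1·(cos -24.4°, sin -24.4°) = (21.04, -9.543). ∠DZG = 42.9°, so ZG runs at -24.4° + (180° − 42.9°) = 112.7° from the x-axis; with |ZG| = 37.5, G = Z + 37.5·(cos 112.7°, sin 112.7°) = (6.565, 25.05). ZG is perpendicular to GF; with |GF| = 24.3 on the right of ZG, F = G + 24.3·(0.9225, 0.3859) = (28.98, 34.43). Then |DF| = |F − D| = 45.00.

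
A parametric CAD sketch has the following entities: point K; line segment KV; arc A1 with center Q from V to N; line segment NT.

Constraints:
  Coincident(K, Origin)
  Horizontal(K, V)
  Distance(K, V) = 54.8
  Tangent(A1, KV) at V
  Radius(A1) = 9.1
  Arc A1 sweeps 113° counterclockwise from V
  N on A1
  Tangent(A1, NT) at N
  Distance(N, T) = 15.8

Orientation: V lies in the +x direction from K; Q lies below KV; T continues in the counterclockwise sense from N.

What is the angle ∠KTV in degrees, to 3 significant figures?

67.3°

K is at the origin; KV is horizontal with |KV| = 54.8 and V on the +x side, so V = (54.8, 0.00). Tangency of A1 to KV means the radius QV is perpendicular to KV, so Q = V + (0, -9.1) = (54.8, -9.10). On A1, V sits at bearing 90° from Q; a 113° counterclockwise sweep puts N at bearing 203°, so N = Q + 9.1·(cos 203°, sin 203°) = (46.4, -12.7). Since A1 is tangent to NT there, QN ⟂ NT, so NT runs along (−sin 203°, cos 203°); with |NT| = 15.8, T = (52.6, -27.2). Then cos ∠KTV = TK·TV / (|TK||TV|), giving 67.3°.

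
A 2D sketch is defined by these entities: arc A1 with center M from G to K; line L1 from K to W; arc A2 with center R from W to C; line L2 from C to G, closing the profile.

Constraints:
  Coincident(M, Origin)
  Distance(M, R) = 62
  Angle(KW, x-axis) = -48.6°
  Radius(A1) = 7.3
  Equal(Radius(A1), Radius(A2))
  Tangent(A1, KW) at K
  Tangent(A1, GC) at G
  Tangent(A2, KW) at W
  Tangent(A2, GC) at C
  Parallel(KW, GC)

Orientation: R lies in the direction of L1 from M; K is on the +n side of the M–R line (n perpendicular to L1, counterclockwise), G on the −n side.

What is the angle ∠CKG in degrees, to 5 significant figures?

76.749°

Tangency of A1 to both parallel lines with radius 7.3 puts K and G at M ± 7.3·n: K = (5.4758, 4.8276), G = (-5.4758, -4.8276). Equal radii place W and C the same way about R: W = R + 7.3·n = (46.477, -41.679), C = R − 7.3·n = (35.526, -51.334). Then cos ∠CKG = KC·KG / (|KC||KG|), giving 76.749°.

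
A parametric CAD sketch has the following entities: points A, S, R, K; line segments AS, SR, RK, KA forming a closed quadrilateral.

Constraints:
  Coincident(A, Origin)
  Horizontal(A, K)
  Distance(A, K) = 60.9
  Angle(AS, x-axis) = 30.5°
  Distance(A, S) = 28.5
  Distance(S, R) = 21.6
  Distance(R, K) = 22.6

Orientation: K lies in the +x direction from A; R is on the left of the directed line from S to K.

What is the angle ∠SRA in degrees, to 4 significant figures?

13.54°

Checks: |SR| = 21.60 ✓; |RK| = 22.60 ✓.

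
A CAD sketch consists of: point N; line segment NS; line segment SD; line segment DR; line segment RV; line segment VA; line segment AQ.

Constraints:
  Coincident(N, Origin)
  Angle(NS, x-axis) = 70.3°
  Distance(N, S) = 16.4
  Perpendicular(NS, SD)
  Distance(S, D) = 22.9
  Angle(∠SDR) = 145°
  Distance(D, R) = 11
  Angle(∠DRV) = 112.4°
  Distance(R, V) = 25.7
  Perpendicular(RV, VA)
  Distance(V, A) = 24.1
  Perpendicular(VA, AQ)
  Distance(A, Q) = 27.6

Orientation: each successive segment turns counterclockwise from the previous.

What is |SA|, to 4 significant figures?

26.28

N is at the origin; NS runs at 70.3° with length 16.4, so S = (5.528, 15.44). NS is perpendicular to SD, so SD runs at 160.3°; with |SD| = 22.9, D = (-16.03, 23.16). ∠SDR = 145.0° gives DR at -164.7° from the x-axis; with |DR| = 11.0, R = (-26.64, 20.26). ∠DRV = 112.4° gives RV at -97.10° from the x-axis; with |RV| = 25.7, V = (-29.82, -5.246). RV is perpendicular to VA, so VA runs at -7.100°; with |VA| = 24.1, A = (-5.903, -8.225). Then |SA| = |A − S| = 26.28.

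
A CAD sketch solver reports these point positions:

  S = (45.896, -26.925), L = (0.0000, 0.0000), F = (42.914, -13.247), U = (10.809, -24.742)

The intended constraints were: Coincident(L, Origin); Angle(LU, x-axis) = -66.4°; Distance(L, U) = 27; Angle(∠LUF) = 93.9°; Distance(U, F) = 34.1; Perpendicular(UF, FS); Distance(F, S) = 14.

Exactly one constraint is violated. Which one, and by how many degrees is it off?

Perpendicular(UF, FS) — off by 7.40°.

L = (0.00, 0.00) ✓; LU at -66.40° ✓; |LU| = 27.00 ✓; ∠LUF = 93.90° ✓; |UF| = 34.10 ✓; ∠(UF, FS) = 97.40° ✗; |FS| = 14.00 ✓.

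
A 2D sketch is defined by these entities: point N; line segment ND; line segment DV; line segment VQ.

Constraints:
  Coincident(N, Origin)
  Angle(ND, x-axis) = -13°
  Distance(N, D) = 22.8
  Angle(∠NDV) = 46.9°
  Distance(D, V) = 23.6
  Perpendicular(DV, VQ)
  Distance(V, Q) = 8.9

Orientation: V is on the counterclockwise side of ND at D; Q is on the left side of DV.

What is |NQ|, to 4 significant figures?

11.15

N is at the origin; ND runs at -13.0° with length 22.8, so D = 22.8·(cos -13.0°, sin -13.0°) = (22.22, -5.129). ∠NDV = 46.9°, so DV runs at -13.0° + (180° − 46.9°) = 120.1° from the x-axis; with |DV| = 23.6, V = D + 23.6·(cos 120.1°, sin 120.1°) = (10.38, 15.29). The perpendicularity gives VQ at right angles to DV; with |VQ| = 8.9 on the left of DV, Q = V + 8.9·(-0.8652, -0.5015) = (2.680, 10.83). Then |NQ| = |Q − N| = 11.15.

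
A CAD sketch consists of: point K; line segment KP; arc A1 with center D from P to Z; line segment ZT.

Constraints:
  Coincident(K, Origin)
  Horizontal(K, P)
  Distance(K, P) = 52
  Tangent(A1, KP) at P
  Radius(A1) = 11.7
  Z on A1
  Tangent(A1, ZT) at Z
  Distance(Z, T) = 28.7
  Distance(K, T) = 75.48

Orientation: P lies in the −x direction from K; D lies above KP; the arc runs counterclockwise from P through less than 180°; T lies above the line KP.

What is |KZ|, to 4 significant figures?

47.98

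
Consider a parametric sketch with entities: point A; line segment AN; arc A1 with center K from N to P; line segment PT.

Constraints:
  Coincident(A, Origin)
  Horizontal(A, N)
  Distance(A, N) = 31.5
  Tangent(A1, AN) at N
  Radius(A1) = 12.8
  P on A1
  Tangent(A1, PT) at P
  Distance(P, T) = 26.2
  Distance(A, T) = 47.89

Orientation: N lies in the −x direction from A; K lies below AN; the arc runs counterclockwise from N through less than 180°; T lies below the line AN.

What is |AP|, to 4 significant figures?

46.36

Checks: ∠(KN, NA) = 90.00° ✓; |KP| = 12.80 ✓; ∠(KP, PT) = 90.00° ✓; |PT| = 26.20 ✓; |AT| = 47.89 ✓.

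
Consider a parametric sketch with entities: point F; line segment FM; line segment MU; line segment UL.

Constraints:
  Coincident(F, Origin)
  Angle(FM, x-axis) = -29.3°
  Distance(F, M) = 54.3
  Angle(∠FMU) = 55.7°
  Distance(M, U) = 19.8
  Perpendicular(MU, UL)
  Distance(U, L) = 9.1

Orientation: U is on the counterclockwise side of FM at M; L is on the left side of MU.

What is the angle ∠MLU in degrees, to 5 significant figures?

65.317°

∠FMU = 55.7°, so MU runs at -29.3° + (180° − 55.7°) = 95.000° from the x-axis; with |MU| = 19.8, U = M + 19.8·(cos 95.000°, sin 95.000°) = (45.628, -6.8488). MU ⟂ UL; with |UL| = 9.1 on the left of MU, L = U + 9.1·(-0.99619, -0.087156) = (36.562, -7.6419). Then cos ∠MLU = LM·LU / (|LM||LU|), giving 65.317°.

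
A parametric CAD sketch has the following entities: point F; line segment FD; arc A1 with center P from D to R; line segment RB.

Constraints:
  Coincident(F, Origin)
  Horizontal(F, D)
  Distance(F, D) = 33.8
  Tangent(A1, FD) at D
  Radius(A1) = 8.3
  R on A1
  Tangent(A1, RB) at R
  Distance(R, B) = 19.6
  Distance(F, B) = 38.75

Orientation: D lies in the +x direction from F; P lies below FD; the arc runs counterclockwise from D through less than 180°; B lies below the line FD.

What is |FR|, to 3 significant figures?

27.0

F is at the origin; FD is horizontal with |FD| = 33.8 and D on the +x side, so D = (33.8, 0.00). Since A1 is tangent to FD there, PD ⟂ FD, so P = D + (0, -8.3) = (33.8, -8.30). Since PR ⟂ RB (tangency), |PB| = √(8.3² + 19.6²) = 21.3 regardless of where R sits on A1. So B lies on both circle(F, 38.75) and circle(P, 21.3); the below-FD intersection is B = (26.5, -28.3). R is the foot of the tangent from B: R = (25.5, -8.71).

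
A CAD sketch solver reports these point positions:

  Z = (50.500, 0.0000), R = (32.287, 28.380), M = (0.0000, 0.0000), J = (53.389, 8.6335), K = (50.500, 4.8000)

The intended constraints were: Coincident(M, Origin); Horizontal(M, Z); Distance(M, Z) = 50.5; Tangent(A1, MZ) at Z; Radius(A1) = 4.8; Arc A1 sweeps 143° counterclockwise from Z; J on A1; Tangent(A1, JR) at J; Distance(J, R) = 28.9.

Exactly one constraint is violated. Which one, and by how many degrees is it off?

Tangent(A1, JR) at J — off by 6.10°.

M = (0.00, 0.00) ✓; M.y = 0.00, Z.y = 0.00 ✓; |MZ| = 50.50 ✓; ∠(KZ, ZM) = 90.00° ✓; |KZ| = 4.800 ✓; bearing(K→J) − bearing(K→Z) = 143.0° ✓; |KJ| = 4.800 ✓; ∠(KJ, JR) = 96.10° ✗; |JR| = 28.90 ✓.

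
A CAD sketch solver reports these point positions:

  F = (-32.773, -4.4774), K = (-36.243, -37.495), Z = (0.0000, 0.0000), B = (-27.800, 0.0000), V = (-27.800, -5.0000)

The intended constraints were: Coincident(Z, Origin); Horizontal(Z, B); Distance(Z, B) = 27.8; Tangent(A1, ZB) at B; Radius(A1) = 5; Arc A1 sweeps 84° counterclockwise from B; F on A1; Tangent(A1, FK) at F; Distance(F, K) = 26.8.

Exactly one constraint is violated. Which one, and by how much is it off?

Distance(F, K) = 26.8 — off by 6.40.

Z = (0.00, 0.00) ✓; Z.y = 0.00, B.y = 0.00 ✓; |ZB| = 27.80 ✓; ∠(VB, BZ) = 90.00° ✓; |VB| = 5.000 ✓; bearing(V→F) − bearing(V→B) = 84.00° ✓; |VF| = 5.000 ✓; ∠(VF, FK) = 90.00° ✓; |FK| = 33.20 ✗.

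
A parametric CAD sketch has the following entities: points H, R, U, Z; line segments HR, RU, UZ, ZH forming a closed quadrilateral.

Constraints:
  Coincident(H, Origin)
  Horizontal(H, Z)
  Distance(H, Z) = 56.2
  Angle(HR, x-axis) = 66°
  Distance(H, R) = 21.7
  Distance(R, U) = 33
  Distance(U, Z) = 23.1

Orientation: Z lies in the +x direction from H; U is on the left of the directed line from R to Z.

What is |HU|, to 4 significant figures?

45.51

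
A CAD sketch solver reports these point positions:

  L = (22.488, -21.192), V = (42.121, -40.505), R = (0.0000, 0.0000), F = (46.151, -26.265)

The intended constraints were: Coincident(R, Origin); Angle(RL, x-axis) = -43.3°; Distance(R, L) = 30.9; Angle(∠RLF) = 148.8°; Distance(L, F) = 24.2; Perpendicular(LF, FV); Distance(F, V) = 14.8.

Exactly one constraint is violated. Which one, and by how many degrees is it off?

Perpendicular(LF, FV) — off by 3.70°.

R = (0.00, 0.00) ✓; RL at -43.30° ✓; |RL| = 30.90 ✓; ∠RLF = 148.8° ✓; |LF| = 24.20 ✓; ∠(LF, FV) = 93.70° ✗; |FV| = 14.80 ✓.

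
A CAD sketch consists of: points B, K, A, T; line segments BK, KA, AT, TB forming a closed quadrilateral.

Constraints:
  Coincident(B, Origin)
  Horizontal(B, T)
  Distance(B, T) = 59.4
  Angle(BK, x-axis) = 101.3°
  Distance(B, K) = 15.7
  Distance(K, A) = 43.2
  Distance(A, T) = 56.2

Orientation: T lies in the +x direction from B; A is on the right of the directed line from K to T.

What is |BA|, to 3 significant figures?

27.6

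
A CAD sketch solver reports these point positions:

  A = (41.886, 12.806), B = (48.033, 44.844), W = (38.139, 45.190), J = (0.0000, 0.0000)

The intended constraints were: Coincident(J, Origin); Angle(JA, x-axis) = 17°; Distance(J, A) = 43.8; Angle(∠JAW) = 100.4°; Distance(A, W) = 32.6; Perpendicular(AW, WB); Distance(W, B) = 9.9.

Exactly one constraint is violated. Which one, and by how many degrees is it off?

Perpendicular(AW, WB) — off by 8.60°.

J = (0.00, 0.00) ✓; JA at 17.00° ✓; |JA| = 43.80 ✓; ∠JAW = 100.4° ✓; |AW| = 32.60 ✓; ∠(AW, WB) = 98.60° ✗; |WB| = 9.900 ✓.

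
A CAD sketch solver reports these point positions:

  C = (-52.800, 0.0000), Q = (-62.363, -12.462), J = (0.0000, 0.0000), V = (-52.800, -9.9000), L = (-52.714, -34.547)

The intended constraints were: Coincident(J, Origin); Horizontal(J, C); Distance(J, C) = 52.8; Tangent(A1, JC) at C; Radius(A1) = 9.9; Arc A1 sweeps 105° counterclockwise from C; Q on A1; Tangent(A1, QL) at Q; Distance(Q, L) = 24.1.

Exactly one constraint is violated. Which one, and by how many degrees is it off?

Tangent(A1, QL) at Q — off by 8.60°.

J = (0.00, 0.00) ✓; J.y = 0.00, C.y = 0.00 ✓; |JC| = 52.80 ✓; ∠(VC, CJ) = 90.00° ✓; |VC| = 9.900 ✓; bearing(V→Q) − bearing(V→C) = 105.0° ✓; |VQ| = 9.900 ✓; ∠(VQ, QL) = 81.40° ✗; |QL| = 24.10 ✓.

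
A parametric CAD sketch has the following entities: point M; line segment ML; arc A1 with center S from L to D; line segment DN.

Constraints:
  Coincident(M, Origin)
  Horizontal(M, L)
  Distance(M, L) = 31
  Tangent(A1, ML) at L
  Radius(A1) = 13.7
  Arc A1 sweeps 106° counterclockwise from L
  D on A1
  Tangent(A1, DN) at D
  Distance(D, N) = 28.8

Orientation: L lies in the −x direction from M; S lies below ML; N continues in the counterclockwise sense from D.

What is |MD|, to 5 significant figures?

47.501

M is at the origin; M and L share the same y with |ML| = 31.0 and L on the −x side, so L = (-31.000, 0.0000). A1 meets ML tangentially, so SL is at right angles to ML, so S = L + (0, -13.7) = (-31.000, -13.700). On A1, L sits at bearing 90° from S; a 106° counterclockwise sweep puts D at bearing 196°, so D = S + 13.7·(cos 196°, sin 196°) = (-44.169, -17.476). Then |MD| = |D − M| = 47.501.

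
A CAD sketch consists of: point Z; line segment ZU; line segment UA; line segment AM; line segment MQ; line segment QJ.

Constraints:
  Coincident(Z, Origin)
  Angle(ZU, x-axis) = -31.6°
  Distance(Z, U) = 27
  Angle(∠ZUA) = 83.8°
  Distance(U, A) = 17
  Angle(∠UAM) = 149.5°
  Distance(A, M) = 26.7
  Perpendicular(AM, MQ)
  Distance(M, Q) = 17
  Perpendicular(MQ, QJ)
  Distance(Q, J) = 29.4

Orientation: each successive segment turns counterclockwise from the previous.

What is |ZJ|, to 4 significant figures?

13.92

Z is at the origin; ZU runs at -31.6° with length 27.0, so U = (23.00, -14.15). ∠ZUA = 83.8° gives UA at 64.60° from the x-axis; with |UA| = 17.0, A = (30.29, 1.209). ∠UAM = 149.5° gives AM at 95.10° from the x-axis; with |AM| = 26.7, M = (27.92, 27.80). AM is perpendicular to MQ, so MQ runs at -174.9°; with |MQ| = 17.0, Q = (10.98, 26.29). MQ ⟂ QJ, so QJ runs at -84.90°; with |QJ| = 29.4, J = (13.60, -2.991). Then |ZJ| = |J − Z| = 13.92.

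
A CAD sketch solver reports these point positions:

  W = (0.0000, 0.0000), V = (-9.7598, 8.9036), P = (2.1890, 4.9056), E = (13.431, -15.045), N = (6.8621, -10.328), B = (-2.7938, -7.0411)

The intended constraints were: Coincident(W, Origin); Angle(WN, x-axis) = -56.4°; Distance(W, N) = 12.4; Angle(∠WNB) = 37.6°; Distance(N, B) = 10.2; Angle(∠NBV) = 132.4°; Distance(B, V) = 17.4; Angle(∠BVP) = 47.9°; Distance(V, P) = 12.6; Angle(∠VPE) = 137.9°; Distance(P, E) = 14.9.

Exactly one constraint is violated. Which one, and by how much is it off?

Distance(P, E) = 14.9 — off by 8.00.

W = (0.00, 0.00) ✓; WN at -56.40° ✓; |WN| = 12.40 ✓; ∠WNB = 37.60° ✓; |NB| = 10.20 ✓; ∠NBV = 132.4° ✓; |BV| = 17.40 ✓; ∠BVP = 47.90° ✓; |VP| = 12.60 ✓; ∠VPE = 137.9° ✓; |PE| = 22.90 ✗.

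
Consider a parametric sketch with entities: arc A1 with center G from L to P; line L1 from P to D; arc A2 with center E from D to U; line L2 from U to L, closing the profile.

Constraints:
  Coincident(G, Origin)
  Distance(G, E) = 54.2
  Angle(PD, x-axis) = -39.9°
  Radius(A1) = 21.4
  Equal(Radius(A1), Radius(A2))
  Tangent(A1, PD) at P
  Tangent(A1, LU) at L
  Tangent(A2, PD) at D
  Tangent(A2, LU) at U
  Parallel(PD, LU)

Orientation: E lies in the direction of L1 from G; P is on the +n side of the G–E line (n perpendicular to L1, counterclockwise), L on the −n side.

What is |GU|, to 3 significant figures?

58.3

The slot axis is L1's direction at -39.9°, so u = (cos -39.9°, sin -39.9°) = (0.767, -0.641) and n = (−sin -39.9°, cos -39.9°) = (0.641, 0.767). G is at the origin and E lies 54.2 along u from G, so E = 54.2·u = (41.6, -34.8). Tangency of A1 to both parallel lines with radius 21.4 puts P and L at G ± 21.4·n: P = (13.7, 16.4), L = (-13.7, -16.4). Equal radii place D and U the same way about E: D = E + 21.4·n = (55.3, -18.3), U = E − 21.4·n = (27.9, -51.2). Then |GU| = |U − G| = 58.3.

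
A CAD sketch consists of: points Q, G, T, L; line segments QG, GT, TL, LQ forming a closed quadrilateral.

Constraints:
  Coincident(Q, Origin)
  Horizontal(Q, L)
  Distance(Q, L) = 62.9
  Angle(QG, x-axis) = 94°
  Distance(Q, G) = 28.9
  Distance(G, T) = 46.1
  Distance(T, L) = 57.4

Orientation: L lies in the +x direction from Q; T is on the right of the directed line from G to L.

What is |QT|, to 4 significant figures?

18.00

Q is at the origin; QL is horizontal with |QL| = 62.9 and L in +x, so L = (62.9, 0). QG runs at 94.0° with |QG| = 28.9, so G = (-2.016, 28.83). T is determined by |GT| = 46.1 and |TL| = 57.4 together: it lies at the intersection of circle(G, 46.1) and circle(L, 57.4). With |GL| = 71.03, the foot of the radical line on GL is 27.28 from G and the perpendicular offset is √(46.1² − 27.28²) = 37.16. Taking the right-of-GL solution: T = (7.835, -16.21).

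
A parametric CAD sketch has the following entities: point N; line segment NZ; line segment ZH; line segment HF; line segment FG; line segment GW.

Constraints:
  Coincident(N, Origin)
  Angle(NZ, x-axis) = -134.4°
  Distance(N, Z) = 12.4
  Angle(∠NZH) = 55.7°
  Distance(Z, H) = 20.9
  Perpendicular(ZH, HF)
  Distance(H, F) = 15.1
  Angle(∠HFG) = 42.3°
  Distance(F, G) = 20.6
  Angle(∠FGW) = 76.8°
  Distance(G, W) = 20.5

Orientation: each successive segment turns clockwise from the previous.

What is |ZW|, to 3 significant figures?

26.9

N is at the origin; NZ runs at -134.4° with length 12.4, so Z = (-8.68, -8.86). ∠NZH = 55.7° gives ZH at 101° from the x-axis; with |ZH| = 20.9, H = (-12.8, 11.6). ZH is perpendicular to HF, so HF runs at 11.3°; with |HF| = 15.1, F = (2.04, 14.6). ∠HFG = 42.3° gives FG at -126° from the x-axis; with |FG| = 20.6, G = (-10.2, -1.99). ∠FGW = 76.8° gives GW at 130° from the x-axis; with |GW| = 20.5, W = (-23.5, 13.6). Then |ZW| = |W − Z| = 26.9.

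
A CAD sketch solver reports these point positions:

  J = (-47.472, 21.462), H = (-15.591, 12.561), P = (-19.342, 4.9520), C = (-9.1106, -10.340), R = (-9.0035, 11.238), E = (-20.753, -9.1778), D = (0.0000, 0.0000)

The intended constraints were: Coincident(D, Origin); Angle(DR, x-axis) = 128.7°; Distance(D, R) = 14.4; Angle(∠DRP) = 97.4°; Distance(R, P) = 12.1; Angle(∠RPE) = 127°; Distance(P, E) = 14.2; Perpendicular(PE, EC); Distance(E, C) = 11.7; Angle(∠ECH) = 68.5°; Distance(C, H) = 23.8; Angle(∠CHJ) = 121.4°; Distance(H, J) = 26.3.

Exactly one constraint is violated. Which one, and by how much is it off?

Distance(H, J) = 26.3 — off by 6.80.

D = (0.00, 0.00) ✓; DR at 128.7° ✓; |DR| = 14.40 ✓; ∠DRP = 97.40° ✓; |RP| = 12.10 ✓; ∠RPE = 127.0° ✓; |PE| = 14.20 ✓; ∠(PE, EC) = 90.00° ✓; |EC| = 11.70 ✓; ∠ECH = 68.50° ✓; |CH| = 23.80 ✓; ∠CHJ = 121.4° ✓; |HJ| = 33.10 ✗.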